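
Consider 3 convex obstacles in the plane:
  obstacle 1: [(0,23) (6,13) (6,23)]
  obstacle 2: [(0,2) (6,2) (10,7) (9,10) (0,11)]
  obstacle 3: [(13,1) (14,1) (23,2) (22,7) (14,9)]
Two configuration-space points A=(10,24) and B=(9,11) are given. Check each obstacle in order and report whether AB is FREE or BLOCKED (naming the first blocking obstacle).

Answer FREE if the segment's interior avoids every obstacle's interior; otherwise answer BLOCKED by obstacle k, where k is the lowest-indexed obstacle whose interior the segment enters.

Obstacle 1 [(0,23) (6,13) (6,23)]:
  edge (0,23)–(6,13): clear
  edge (6,13)–(6,23): clear
  edge (6,23)–(0,23): clear
  midpoint (19/2,35/2) outside
  → clear
Obstacle 2 [(0,2) (6,2) (10,7) (9,10) (0,11)]:
  edge (0,2)–(6,2): clear
  edge (6,2)–(10,7): clear
  edge (10,7)–(9,10): clear
  edge (9,10)–(0,11): clear
  edge (0,11)–(0,2): clear
  midpoint (19/2,35/2) outside
  → clear
Obstacle 3 [(13,1) (14,1) (23,2) (22,7) (14,9)]:
  edge (13,1)–(14,1): clear
  edge (14,1)–(23,2): clear
  edge (23,2)–(22,7): clear
  edge (22,7)–(14,9): clear
  edge (14,9)–(13,1): clear
  midpoint (19/2,35/2) outside
  → clear

FREE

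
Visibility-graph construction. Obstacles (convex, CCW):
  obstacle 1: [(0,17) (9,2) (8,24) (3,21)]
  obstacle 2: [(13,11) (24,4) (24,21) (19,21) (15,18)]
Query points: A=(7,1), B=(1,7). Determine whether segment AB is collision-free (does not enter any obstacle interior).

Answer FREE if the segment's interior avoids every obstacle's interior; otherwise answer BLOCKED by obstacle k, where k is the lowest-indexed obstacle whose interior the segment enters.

FREE

Obstacle 1 [(0,17) (9,2) (8,24) (3,21)]:
  edge (0,17)–(9,2): clear
  edge (9,2)–(8,24): clear
  edge (8,24)–(3,21): clear
  edge (3,21)–(0,17): clear
  midpoint (4,4) outside
  → clear
Obstacle 2 [(13,11) (24,4) (24,21) (19,21) (15,18)]:
  edge (13,11)–(24,4): clear
  edge (24,4)–(24,21): clear
  edge (24,21)–(19,21): clear
  edge (19,21)–(15,18): clear
  edge (15,18)–(13,11): clear
  midpoint (4,4) outside
  → clear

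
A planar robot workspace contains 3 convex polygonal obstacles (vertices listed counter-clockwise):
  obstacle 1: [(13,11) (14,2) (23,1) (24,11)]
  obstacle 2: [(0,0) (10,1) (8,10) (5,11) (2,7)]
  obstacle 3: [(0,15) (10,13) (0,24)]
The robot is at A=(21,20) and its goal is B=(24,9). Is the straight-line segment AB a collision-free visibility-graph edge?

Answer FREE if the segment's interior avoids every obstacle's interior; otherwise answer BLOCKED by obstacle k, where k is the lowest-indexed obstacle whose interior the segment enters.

BLOCKED by obstacle 1

Obstacle 1 [(13,11) (14,2) (23,1) (24,11)]:
  edge (13,11)–(14,2): clear
  edge (14,2)–(23,1): clear
  edge (23,1)–(24,11): crosses AB
  edge (24,11)–(13,11): crosses AB
  → BLOCKED
Obstacle 2 [(0,0) (10,1) (8,10) (5,11) (2,7)]:
  edge (0,0)–(10,1): clear
  edge (10,1)–(8,10): clear
  edge (8,10)–(5,11): clear
  edge (5,11)–(2,7): clear
  edge (2,7)–(0,0): clear
  midpoint (45/2,29/2) outside
  → clear
Obstacle 3 [(0,15) (10,13) (0,24)]:
  edge (0,15)–(10,13): clear
  edge (10,13)–(0,24): clear
  edge (0,24)–(0,15): clear
  midpoint (45/2,29/2) outside
  → clear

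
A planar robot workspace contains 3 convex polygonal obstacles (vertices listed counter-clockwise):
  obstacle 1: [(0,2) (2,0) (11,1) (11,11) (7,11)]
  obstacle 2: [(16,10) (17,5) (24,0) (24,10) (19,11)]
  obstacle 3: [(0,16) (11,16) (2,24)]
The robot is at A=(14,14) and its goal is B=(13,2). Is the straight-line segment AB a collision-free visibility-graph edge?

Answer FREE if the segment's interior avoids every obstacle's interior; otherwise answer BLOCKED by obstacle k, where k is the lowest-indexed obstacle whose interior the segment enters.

FREE

Obstacle 1 [(0,2) (2,0) (11,1) (11,11) (7,11)]:
  edge (0,2)–(2,0): clear
  edge (2,0)–(11,1): clear
  edge (11,1)–(11,11): clear
  edge (11,11)–(7,11): clear
  edge (7,11)–(0,2): clear
  midpoint (27/2,8) outside
  → clear
Obstacle 2 [(16,10) (17,5) (24,0) (24,10) (19,11)]:
  edge (16,10)–(17,5): clear
  edge (17,5)–(24,0): clear
  edge (24,0)–(24,10): clear
  edge (24,10)–(19,11): clear
  edge (19,11)–(16,10): clear
  midpoint (27/2,8) outside
  → clear
Obstacle 3 [(0,16) (11,16) (2,24)]:
  edge (0,16)–(11,16): clear
  edge (11,16)–(2,24): clear
  edge (2,24)–(0,16): clear
  midpoint (27/2,8) outside
  → clear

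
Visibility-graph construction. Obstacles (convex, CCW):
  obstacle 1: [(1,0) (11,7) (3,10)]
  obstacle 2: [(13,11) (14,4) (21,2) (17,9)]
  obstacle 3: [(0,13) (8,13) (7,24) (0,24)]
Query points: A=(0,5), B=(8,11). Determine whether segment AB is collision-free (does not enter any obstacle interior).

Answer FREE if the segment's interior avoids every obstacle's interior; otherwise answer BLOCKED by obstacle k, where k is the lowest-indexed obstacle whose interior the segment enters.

BLOCKED by obstacle 1

Obstacle 1 [(1,0) (11,7) (3,10)]:
  edge (1,0)–(11,7): clear
  edge (11,7)–(3,10): crosses AB
  edge (3,10)–(1,0): crosses AB
  → BLOCKED
Obstacle 2 [(13,11) (14,4) (21,2) (17,9)]:
  edge (13,11)–(14,4): clear
  edge (14,4)–(21,2): clear
  edge (21,2)–(17,9): clear
  edge (17,9)–(13,11): clear
  midpoint (4,8) outside
  → clear
Obstacle 3 [(0,13) (8,13) (7,24) (0,24)]:
  edge (0,13)–(8,13): clear
  edge (8,13)–(7,24): clear
  edge (7,24)–(0,24): clear
  edge (0,24)–(0,13): clear
  midpoint (4,8) outside
  → clear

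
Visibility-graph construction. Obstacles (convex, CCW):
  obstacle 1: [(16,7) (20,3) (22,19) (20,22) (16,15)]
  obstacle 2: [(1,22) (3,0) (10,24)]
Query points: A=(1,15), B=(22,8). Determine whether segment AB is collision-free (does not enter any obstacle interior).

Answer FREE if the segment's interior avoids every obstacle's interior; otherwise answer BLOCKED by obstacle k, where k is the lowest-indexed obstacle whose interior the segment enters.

BLOCKED by obstacle 1

Obstacle 1 [(16,7) (20,3) (22,19) (20,22) (16,15)]:
  edge (16,7)–(20,3): clear
  edge (20,3)–(22,19): crosses AB
  edge (22,19)–(20,22): clear
  edge (20,22)–(16,15): clear
  edge (16,15)–(16,7): crosses AB
  → BLOCKED
Obstacle 2 [(1,22) (3,0) (10,24)]:
  edge (1,22)–(3,0): crosses AB
  edge (3,0)–(10,24): crosses AB
  edge (10,24)–(1,22): clear
  → BLOCKED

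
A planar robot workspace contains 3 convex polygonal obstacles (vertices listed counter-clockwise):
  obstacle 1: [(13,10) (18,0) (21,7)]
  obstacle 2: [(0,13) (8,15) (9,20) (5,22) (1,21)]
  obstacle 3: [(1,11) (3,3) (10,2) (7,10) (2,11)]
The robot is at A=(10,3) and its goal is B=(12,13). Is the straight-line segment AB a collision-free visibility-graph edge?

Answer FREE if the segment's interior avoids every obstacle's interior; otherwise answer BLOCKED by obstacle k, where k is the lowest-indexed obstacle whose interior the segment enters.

FREE

Obstacle 1 [(13,10) (18,0) (21,7)]:
  edge (13,10)–(18,0): clear
  edge (18,0)–(21,7): clear
  edge (21,7)–(13,10): clear
  midpoint (11,8) outside
  → clear
Obstacle 2 [(0,13) (8,15) (9,20) (5,22) (1,21)]:
  edge (0,13)–(8,15): clear
  edge (8,15)–(9,20): clear
  edge (9,20)–(5,22): clear
  edge (5,22)–(1,21): clear
  edge (1,21)–(0,13): clear
  midpoint (11,8) outside
  → clear
Obstacle 3 [(1,11) (3,3) (10,2) (7,10) (2,11)]:
  edge (1,11)–(3,3): clear
  edge (3,3)–(10,2): clear
  edge (10,2)–(7,10): clear
  edge (7,10)–(2,11): clear
  edge (2,11)–(1,11): clear
  midpoint (11,8) outside
  → clear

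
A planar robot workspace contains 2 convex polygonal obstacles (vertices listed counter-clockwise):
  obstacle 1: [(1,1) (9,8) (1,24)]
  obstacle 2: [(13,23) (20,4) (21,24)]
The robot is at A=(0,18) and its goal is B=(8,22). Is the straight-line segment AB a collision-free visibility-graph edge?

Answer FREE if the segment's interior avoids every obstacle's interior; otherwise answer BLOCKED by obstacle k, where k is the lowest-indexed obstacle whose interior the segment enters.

Obstacle 1 [(1,1) (9,8) (1,24)]:
  edge (1,1)–(9,8): clear
  edge (9,8)–(1,24): crosses AB
  edge (1,24)–(1,1): crosses AB
  → BLOCKED
Obstacle 2 [(13,23) (20,4) (21,24)]:
  edge (13,23)–(20,4): clear
  edge (20,4)–(21,24): clear
  edge (21,24)–(13,23): clear
  midpoint (4,20) outside
  → clear

BLOCKED by obstacle 1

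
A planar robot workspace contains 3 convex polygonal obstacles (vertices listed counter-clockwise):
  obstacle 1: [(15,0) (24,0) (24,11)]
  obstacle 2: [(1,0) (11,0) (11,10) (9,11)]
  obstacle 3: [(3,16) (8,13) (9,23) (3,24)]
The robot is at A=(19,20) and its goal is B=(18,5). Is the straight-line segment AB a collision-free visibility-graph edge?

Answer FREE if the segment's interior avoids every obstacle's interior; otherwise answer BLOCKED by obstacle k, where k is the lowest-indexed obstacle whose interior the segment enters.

FREE

Obstacle 1 [(15,0) (24,0) (24,11)]:
  edge (15,0)–(24,0): clear
  edge (24,0)–(24,11): clear
  edge (24,11)–(15,0): clear
  midpoint (37/2,25/2) outside
  → clear
Obstacle 2 [(1,0) (11,0) (11,10) (9,11)]:
  edge (1,0)–(11,0): clear
  edge (11,0)–(11,10): clear
  edge (11,10)–(9,11): clear
  edge (9,11)–(1,0): clear
  midpoint (37/2,25/2) outside
  → clear
Obstacle 3 [(3,16) (8,13) (9,23) (3,24)]:
  edge (3,16)–(8,13): clear
  edge (8,13)–(9,23): clear
  edge (9,23)–(3,24): clear
  edge (3,24)–(3,16): clear
  midpoint (37/2,25/2) outside
  → clear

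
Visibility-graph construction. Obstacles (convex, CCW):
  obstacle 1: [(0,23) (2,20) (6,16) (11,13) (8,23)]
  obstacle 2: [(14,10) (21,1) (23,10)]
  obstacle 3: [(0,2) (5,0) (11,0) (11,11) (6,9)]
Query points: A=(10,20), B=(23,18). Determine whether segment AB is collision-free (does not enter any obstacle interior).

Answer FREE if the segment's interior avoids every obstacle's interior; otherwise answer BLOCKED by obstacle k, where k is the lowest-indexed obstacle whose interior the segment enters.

FREE

Obstacle 1 [(0,23) (2,20) (6,16) (11,13) (8,23)]:
  edge (0,23)–(2,20): clear
  edge (2,20)–(6,16): clear
  edge (6,16)–(11,13): clear
  edge (11,13)–(8,23): clear
  edge (8,23)–(0,23): clear
  midpoint (33/2,19) outside
  → clear
Obstacle 2 [(14,10) (21,1) (23,10)]:
  edge (14,10)–(21,1): clear
  edge (21,1)–(23,10): clear
  edge (23,10)–(14,10): clear
  midpoint (33/2,19) outside
  → clear
Obstacle 3 [(0,2) (5,0) (11,0) (11,11) (6,9)]:
  edge (0,2)–(5,0): clear
  edge (5,0)–(11,0): clear
  edge (11,0)–(11,11): clear
  edge (11,11)–(6,9): clear
  edge (6,9)–(0,2): clear
  midpoint (33/2,19) outside
  → clear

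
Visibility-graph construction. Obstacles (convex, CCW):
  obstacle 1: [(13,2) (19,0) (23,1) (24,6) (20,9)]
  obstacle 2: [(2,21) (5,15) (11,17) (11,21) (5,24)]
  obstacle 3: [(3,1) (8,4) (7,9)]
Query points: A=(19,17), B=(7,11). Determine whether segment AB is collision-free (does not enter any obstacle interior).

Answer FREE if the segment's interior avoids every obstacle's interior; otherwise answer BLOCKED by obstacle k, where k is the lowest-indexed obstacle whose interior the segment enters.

Obstacle 1 [(13,2) (19,0) (23,1) (24,6) (20,9)]:
  edge (13,2)–(19,0): clear
  edge (19,0)–(23,1): clear
  edge (23,1)–(24,6): clear
  edge (24,6)–(20,9): clear
  edge (20,9)–(13,2): clear
  midpoint (13,14) outside
  → clear
Obstacle 2 [(2,21) (5,15) (11,17) (11,21) (5,24)]:
  edge (2,21)–(5,15): clear
  edge (5,15)–(11,17): clear
  edge (11,17)–(11,21): clear
  edge (11,21)–(5,24): clear
  edge (5,24)–(2,21): clear
  midpoint (13,14) outside
  → clear
Obstacle 3 [(3,1) (8,4) (7,9)]:
  edge (3,1)–(8,4): clear
  edge (8,4)–(7,9): clear
  edge (7,9)–(3,1): clear
  midpoint (13,14) outside
  → clear

FREE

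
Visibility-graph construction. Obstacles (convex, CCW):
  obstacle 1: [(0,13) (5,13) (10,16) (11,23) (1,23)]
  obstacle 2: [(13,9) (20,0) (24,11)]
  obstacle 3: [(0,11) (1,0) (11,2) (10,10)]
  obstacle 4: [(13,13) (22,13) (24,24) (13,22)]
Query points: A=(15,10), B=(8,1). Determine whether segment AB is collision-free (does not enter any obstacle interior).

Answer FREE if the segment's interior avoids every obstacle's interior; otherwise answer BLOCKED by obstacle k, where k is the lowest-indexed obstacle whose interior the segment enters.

Obstacle 1 [(0,13) (5,13) (10,16) (11,23) (1,23)]:
  edge (0,13)–(5,13): clear
  edge (5,13)–(10,16): clear
  edge (10,16)–(11,23): clear
  edge (11,23)–(1,23): clear
  edge (1,23)–(0,13): clear
  midpoint (23/2,11/2) outside
  → clear
Obstacle 2 [(13,9) (20,0) (24,11)]:
  edge (13,9)–(20,0): crosses AB
  edge (20,0)–(24,11): clear
  edge (24,11)–(13,9): crosses AB
  → BLOCKED
Obstacle 3 [(0,11) (1,0) (11,2) (10,10)]:
  edge (0,11)–(1,0): clear
  edge (1,0)–(11,2): crosses AB
  edge (11,2)–(10,10): crosses AB
  edge (10,10)–(0,11): clear
  → BLOCKED
Obstacle 4 [(13,13) (22,13) (24,24) (13,22)]:
  edge (13,13)–(22,13): clear
  edge (22,13)–(24,24): clear
  edge (24,24)–(13,22): clear
  edge (13,22)–(13,13): clear
  midpoint (23/2,11/2) outside
  → clear

BLOCKED by obstacle 2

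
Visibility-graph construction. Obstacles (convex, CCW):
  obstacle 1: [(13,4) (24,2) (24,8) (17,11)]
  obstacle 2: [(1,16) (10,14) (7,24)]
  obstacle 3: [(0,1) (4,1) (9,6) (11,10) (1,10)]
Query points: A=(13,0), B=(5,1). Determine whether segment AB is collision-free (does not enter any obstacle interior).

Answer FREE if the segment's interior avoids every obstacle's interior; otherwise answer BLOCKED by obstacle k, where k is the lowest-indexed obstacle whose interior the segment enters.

FREE

Obstacle 1 [(13,4) (24,2) (24,8) (17,11)]:
  edge (13,4)–(24,2): clear
  edge (24,2)–(24,8): clear
  edge (24,8)–(17,11): clear
  edge (17,11)–(13,4): clear
  midpoint (9,1/2) outside
  → clear
Obstacle 2 [(1,16) (10,14) (7,24)]:
  edge (1,16)–(10,14): clear
  edge (10,14)–(7,24): clear
  edge (7,24)–(1,16): clear
  midpoint (9,1/2) outside
  → clear
Obstacle 3 [(0,1) (4,1) (9,6) (11,10) (1,10)]:
  edge (0,1)–(4,1): clear
  edge (4,1)–(9,6): clear
  edge (9,6)–(11,10): clear
  edge (11,10)–(1,10): clear
  edge (1,10)–(0,1): clear
  midpoint (9,1/2) outside
  → clear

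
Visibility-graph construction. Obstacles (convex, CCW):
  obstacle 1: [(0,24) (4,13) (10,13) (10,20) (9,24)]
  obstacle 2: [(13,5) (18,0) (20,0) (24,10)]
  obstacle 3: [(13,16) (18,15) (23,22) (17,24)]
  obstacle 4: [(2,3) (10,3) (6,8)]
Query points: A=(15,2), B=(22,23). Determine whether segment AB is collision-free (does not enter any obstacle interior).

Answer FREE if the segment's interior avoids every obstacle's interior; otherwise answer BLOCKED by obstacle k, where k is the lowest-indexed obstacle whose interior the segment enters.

Obstacle 1 [(0,24) (4,13) (10,13) (10,20) (9,24)]:
  edge (0,24)–(4,13): clear
  edge (4,13)–(10,13): clear
  edge (10,13)–(10,20): clear
  edge (10,20)–(9,24): clear
  edge (9,24)–(0,24): clear
  midpoint (37/2,25/2) outside
  → clear
Obstacle 2 [(13,5) (18,0) (20,0) (24,10)]:
  edge (13,5)–(18,0): crosses AB
  edge (18,0)–(20,0): clear
  edge (20,0)–(24,10): clear
  edge (24,10)–(13,5): crosses AB
  → BLOCKED
Obstacle 3 [(13,16) (18,15) (23,22) (17,24)]:
  edge (13,16)–(18,15): clear
  edge (18,15)–(23,22): crosses AB
  edge (23,22)–(17,24): crosses AB
  edge (17,24)–(13,16): clear
  → BLOCKED
Obstacle 4 [(2,3) (10,3) (6,8)]:
  edge (2,3)–(10,3): clear
  edge (10,3)–(6,8): clear
  edge (6,8)–(2,3): clear
  midpoint (37/2,25/2) outside
  → clear

BLOCKED by obstacle 2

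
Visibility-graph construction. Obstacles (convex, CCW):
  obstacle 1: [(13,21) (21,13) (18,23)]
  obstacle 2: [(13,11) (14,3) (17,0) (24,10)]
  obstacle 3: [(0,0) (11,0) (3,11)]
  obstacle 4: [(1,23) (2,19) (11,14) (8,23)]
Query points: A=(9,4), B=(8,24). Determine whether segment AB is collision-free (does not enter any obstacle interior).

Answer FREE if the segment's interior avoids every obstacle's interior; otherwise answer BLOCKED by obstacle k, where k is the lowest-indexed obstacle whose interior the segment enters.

Obstacle 1 [(13,21) (21,13) (18,23)]:
  edge (13,21)–(21,13): clear
  edge (21,13)–(18,23): clear
  edge (18,23)–(13,21): clear
  midpoint (17/2,14) outside
  → clear
Obstacle 2 [(13,11) (14,3) (17,0) (24,10)]:
  edge (13,11)–(14,3): clear
  edge (14,3)–(17,0): clear
  edge (17,0)–(24,10): clear
  edge (24,10)–(13,11): clear
  midpoint (17/2,14) outside
  → clear
Obstacle 3 [(0,0) (11,0) (3,11)]:
  edge (0,0)–(11,0): clear
  edge (11,0)–(3,11): clear
  edge (3,11)–(0,0): clear
  midpoint (17/2,14) outside
  → clear
Obstacle 4 [(1,23) (2,19) (11,14) (8,23)]:
  edge (1,23)–(2,19): clear
  edge (2,19)–(11,14): crosses AB
  edge (11,14)–(8,23): crosses AB
  edge (8,23)–(1,23): clear
  → BLOCKED

BLOCKED by obstacle 4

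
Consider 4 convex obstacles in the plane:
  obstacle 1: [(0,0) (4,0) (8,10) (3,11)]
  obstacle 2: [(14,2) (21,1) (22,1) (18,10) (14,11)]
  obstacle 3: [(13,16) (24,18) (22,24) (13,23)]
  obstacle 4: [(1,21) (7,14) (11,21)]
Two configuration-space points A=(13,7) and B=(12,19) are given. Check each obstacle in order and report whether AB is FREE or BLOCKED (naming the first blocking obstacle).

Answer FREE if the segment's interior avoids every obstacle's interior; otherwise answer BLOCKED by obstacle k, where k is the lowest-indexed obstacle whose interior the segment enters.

FREE

Obstacle 1 [(0,0) (4,0) (8,10) (3,11)]:
  edge (0,0)–(4,0): clear
  edge (4,0)–(8,10): clear
  edge (8,10)–(3,11): clear
  edge (3,11)–(0,0): clear
  midpoint (25/2,13) outside
  → clear
Obstacle 2 [(14,2) (21,1) (22,1) (18,10) (14,11)]:
  edge (14,2)–(21,1): clear
  edge (21,1)–(22,1): clear
  edge (22,1)–(18,10): clear
  edge (18,10)–(14,11): clear
  edge (14,11)–(14,2): clear
  midpoint (25/2,13) outside
  → clear
Obstacle 3 [(13,16) (24,18) (22,24) (13,23)]:
  edge (13,16)–(24,18): clear
  edge (24,18)–(22,24): clear
  edge (22,24)–(13,23): clear
  edge (13,23)–(13,16): clear
  midpoint (25/2,13) outside
  → clear
Obstacle 4 [(1,21) (7,14) (11,21)]:
  edge (1,21)–(7,14): clear
  edge (7,14)–(11,21): clear
  edge (11,21)–(1,21): clear
  midpoint (25/2,13) outside
  → clear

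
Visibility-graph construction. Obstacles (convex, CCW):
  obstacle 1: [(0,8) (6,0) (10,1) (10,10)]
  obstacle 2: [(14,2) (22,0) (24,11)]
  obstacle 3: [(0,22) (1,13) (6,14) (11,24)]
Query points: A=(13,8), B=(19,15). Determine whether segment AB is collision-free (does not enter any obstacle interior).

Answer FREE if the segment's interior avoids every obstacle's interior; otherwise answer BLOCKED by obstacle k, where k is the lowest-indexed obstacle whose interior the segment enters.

Obstacle 1 [(0,8) (6,0) (10,1) (10,10)]:
  edge (0,8)–(6,0): clear
  edge (6,0)–(10,1): clear
  edge (10,1)–(10,10): clear
  edge (10,10)–(0,8): clear
  midpoint (16,23/2) outside
  → clear
Obstacle 2 [(14,2) (22,0) (24,11)]:
  edge (14,2)–(22,0): clear
  edge (22,0)–(24,11): clear
  edge (24,11)–(14,2): clear
  midpoint (16,23/2) outside
  → clear
Obstacle 3 [(0,22) (1,13) (6,14) (11,24)]:
  edge (0,22)–(1,13): clear
  edge (1,13)–(6,14): clear
  edge (6,14)–(11,24): clear
  edge (11,24)–(0,22): clear
  midpoint (16,23/2) outside
  → clear

FREE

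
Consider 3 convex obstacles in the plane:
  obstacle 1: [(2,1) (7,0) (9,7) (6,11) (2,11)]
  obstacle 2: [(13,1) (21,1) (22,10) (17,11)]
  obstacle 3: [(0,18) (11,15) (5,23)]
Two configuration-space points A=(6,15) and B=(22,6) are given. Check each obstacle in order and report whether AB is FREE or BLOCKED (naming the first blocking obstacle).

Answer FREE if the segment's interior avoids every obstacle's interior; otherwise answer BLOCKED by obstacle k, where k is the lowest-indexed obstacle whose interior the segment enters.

Obstacle 1 [(2,1) (7,0) (9,7) (6,11) (2,11)]:
  edge (2,1)–(7,0): clear
  edge (7,0)–(9,7): clear
  edge (9,7)–(6,11): clear
  edge (6,11)–(2,11): clear
  edge (2,11)–(2,1): clear
  midpoint (14,21/2) outside
  → clear
Obstacle 2 [(13,1) (21,1) (22,10) (17,11)]:
  edge (13,1)–(21,1): clear
  edge (21,1)–(22,10): crosses AB
  edge (22,10)–(17,11): clear
  edge (17,11)–(13,1): crosses AB
  → BLOCKED
Obstacle 3 [(0,18) (11,15) (5,23)]:
  edge (0,18)–(11,15): clear
  edge (11,15)–(5,23): clear
  edge (5,23)–(0,18): clear
  midpoint (14,21/2) outside
  → clear

BLOCKED by obstacle 2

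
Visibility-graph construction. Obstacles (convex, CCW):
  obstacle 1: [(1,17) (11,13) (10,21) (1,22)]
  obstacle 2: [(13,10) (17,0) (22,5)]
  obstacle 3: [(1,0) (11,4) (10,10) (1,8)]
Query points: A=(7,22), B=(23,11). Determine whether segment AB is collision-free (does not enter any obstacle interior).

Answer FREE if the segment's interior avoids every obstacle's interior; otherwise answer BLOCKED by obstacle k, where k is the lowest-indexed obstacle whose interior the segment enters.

Obstacle 1 [(1,17) (11,13) (10,21) (1,22)]:
  edge (1,17)–(11,13): clear
  edge (11,13)–(10,21): crosses AB
  edge (10,21)–(1,22): crosses AB
  edge (1,22)–(1,17): clear
  → BLOCKED
Obstacle 2 [(13,10) (17,0) (22,5)]:
  edge (13,10)–(17,0): clear
  edge (17,0)–(22,5): clear
  edge (22,5)–(13,10): clear
  midpoint (15,33/2) outside
  → clear
Obstacle 3 [(1,0) (11,4) (10,10) (1,8)]:
  edge (1,0)–(11,4): clear
  edge (11,4)–(10,10): clear
  edge (10,10)–(1,8): clear
  edge (1,8)–(1,0): clear
  midpoint (15,33/2) outside
  → clear

BLOCKED by obstacle 1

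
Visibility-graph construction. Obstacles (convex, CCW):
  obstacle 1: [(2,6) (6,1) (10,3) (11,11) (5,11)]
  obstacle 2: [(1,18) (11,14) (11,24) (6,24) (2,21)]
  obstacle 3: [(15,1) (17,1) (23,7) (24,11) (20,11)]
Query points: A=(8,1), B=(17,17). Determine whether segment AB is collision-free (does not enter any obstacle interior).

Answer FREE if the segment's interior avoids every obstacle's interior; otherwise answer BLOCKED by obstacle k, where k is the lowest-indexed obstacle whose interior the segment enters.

Obstacle 1 [(2,6) (6,1) (10,3) (11,11) (5,11)]:
  edge (2,6)–(6,1): clear
  edge (6,1)–(10,3): crosses AB
  edge (10,3)–(11,11): crosses AB
  edge (11,11)–(5,11): clear
  edge (5,11)–(2,6): clear
  → BLOCKED
Obstacle 2 [(1,18) (11,14) (11,24) (6,24) (2,21)]:
  edge (1,18)–(11,14): clear
  edge (11,14)–(11,24): clear
  edge (11,24)–(6,24): clear
  edge (6,24)–(2,21): clear
  edge (2,21)–(1,18): clear
  midpoint (25/2,9) outside
  → clear
Obstacle 3 [(15,1) (17,1) (23,7) (24,11) (20,11)]:
  edge (15,1)–(17,1): clear
  edge (17,1)–(23,7): clear
  edge (23,7)–(24,11): clear
  edge (24,11)–(20,11): clear
  edge (20,11)–(15,1): clear
  midpoint (25/2,9) outside
  → clear

BLOCKED by obstacle 1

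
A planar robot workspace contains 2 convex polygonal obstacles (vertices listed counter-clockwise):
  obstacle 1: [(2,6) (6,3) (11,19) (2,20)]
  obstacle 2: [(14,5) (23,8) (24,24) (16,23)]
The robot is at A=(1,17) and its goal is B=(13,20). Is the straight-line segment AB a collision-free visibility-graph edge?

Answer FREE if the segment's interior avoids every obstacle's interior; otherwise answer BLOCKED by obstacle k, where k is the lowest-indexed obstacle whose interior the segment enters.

BLOCKED by obstacle 1

Obstacle 1 [(2,6) (6,3) (11,19) (2,20)]:
  edge (2,6)–(6,3): clear
  edge (6,3)–(11,19): clear
  edge (11,19)–(2,20): crosses AB
  edge (2,20)–(2,6): crosses AB
  → BLOCKED
Obstacle 2 [(14,5) (23,8) (24,24) (16,23)]:
  edge (14,5)–(23,8): clear
  edge (23,8)–(24,24): clear
  edge (24,24)–(16,23): clear
  edge (16,23)–(14,5): clear
  midpoint (7,37/2) outside
  → clear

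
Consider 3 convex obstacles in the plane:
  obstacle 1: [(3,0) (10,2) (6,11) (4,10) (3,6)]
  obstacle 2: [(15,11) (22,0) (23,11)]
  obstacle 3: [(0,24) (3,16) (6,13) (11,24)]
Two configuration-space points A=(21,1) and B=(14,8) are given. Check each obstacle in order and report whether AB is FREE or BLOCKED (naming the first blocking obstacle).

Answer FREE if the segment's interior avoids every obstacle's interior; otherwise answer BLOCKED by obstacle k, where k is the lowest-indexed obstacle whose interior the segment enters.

FREE

Obstacle 1 [(3,0) (10,2) (6,11) (4,10) (3,6)]:
  edge (3,0)–(10,2): clear
  edge (10,2)–(6,11): clear
  edge (6,11)–(4,10): clear
  edge (4,10)–(3,6): clear
  edge (3,6)–(3,0): clear
  midpoint (35/2,9/2) outside
  → clear
Obstacle 2 [(15,11) (22,0) (23,11)]:
  edge (15,11)–(22,0): clear
  edge (22,0)–(23,11): clear
  edge (23,11)–(15,11): clear
  midpoint (35/2,9/2) outside
  → clear
Obstacle 3 [(0,24) (3,16) (6,13) (11,24)]:
  edge (0,24)–(3,16): clear
  edge (3,16)–(6,13): clear
  edge (6,13)–(11,24): clear
  edge (11,24)–(0,24): clear
  midpoint (35/2,9/2) outside
  → clear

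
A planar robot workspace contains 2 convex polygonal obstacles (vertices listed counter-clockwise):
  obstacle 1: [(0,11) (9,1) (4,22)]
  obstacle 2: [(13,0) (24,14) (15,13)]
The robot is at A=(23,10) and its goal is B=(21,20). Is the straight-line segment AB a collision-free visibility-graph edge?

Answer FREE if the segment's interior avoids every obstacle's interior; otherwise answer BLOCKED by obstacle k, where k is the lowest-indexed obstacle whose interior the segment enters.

BLOCKED by obstacle 2

Obstacle 1 [(0,11) (9,1) (4,22)]:
  edge (0,11)–(9,1): clear
  edge (9,1)–(4,22): clear
  edge (4,22)–(0,11): clear
  midpoint (22,15) outside
  → clear
Obstacle 2 [(13,0) (24,14) (15,13)]:
  edge (13,0)–(24,14): crosses AB
  edge (24,14)–(15,13): crosses AB
  edge (15,13)–(13,0): clear
  → BLOCKED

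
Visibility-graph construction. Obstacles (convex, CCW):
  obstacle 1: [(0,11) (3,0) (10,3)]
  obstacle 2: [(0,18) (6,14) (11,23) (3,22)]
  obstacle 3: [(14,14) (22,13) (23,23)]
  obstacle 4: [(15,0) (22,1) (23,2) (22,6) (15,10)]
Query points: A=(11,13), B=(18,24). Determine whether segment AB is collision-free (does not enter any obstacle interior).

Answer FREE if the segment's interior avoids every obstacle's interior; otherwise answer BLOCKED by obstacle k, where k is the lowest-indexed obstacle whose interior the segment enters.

Obstacle 1 [(0,11) (3,0) (10,3)]:
  edge (0,11)–(3,0): clear
  edge (3,0)–(10,3): clear
  edge (10,3)–(0,11): clear
  midpoint (29/2,37/2) outside
  → clear
Obstacle 2 [(0,18) (6,14) (11,23) (3,22)]:
  edge (0,18)–(6,14): clear
  edge (6,14)–(11,23): clear
  edge (11,23)–(3,22): clear
  edge (3,22)–(0,18): clear
  midpoint (29/2,37/2) outside
  → clear
Obstacle 3 [(14,14) (22,13) (23,23)]:
  edge (14,14)–(22,13): clear
  edge (22,13)–(23,23): clear
  edge (23,23)–(14,14): clear
  midpoint (29/2,37/2) outside
  → clear
Obstacle 4 [(15,0) (22,1) (23,2) (22,6) (15,10)]:
  edge (15,0)–(22,1): clear
  edge (22,1)–(23,2): clear
  edge (23,2)–(22,6): clear
  edge (22,6)–(15,10): clear
  edge (15,10)–(15,0): clear
  midpoint (29/2,37/2) outside
  → clear

FREE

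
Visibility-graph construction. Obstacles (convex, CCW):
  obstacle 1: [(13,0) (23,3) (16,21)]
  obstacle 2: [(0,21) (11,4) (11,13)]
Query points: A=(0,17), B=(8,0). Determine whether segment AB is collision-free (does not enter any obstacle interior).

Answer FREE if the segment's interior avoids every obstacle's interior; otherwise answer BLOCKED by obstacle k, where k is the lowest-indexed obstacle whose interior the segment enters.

FREE

Obstacle 1 [(13,0) (23,3) (16,21)]:
  edge (13,0)–(23,3): clear
  edge (23,3)–(16,21): clear
  edge (16,21)–(13,0): clear
  midpoint (4,17/2) outside
  → clear
Obstacle 2 [(0,21) (11,4) (11,13)]:
  edge (0,21)–(11,4): clear
  edge (11,4)–(11,13): clear
  edge (11,13)–(0,21): clear
  midpoint (4,17/2) outside
  → clear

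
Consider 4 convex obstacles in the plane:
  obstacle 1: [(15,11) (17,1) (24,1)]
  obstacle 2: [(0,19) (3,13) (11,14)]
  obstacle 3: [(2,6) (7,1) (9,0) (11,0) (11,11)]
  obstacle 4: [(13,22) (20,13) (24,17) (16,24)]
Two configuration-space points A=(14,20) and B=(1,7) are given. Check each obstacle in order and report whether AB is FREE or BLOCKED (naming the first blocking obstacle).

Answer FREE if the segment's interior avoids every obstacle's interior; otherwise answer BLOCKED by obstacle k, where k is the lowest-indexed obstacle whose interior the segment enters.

BLOCKED by obstacle 2

Obstacle 1 [(15,11) (17,1) (24,1)]:
  edge (15,11)–(17,1): clear
  edge (17,1)–(24,1): clear
  edge (24,1)–(15,11): clear
  midpoint (15/2,27/2) outside
  → clear
Obstacle 2 [(0,19) (3,13) (11,14)]:
  edge (0,19)–(3,13): clear
  edge (3,13)–(11,14): crosses AB
  edge (11,14)–(0,19): crosses AB
  → BLOCKED
Obstacle 3 [(2,6) (7,1) (9,0) (11,0) (11,11)]:
  edge (2,6)–(7,1): clear
  edge (7,1)–(9,0): clear
  edge (9,0)–(11,0): clear
  edge (11,0)–(11,11): clear
  edge (11,11)–(2,6): clear
  midpoint (15/2,27/2) outside
  → clear
Obstacle 4 [(13,22) (20,13) (24,17) (16,24)]:
  edge (13,22)–(20,13): clear
  edge (20,13)–(24,17): clear
  edge (24,17)–(16,24): clear
  edge (16,24)–(13,22): clear
  midpoint (15/2,27/2) outside
  → clear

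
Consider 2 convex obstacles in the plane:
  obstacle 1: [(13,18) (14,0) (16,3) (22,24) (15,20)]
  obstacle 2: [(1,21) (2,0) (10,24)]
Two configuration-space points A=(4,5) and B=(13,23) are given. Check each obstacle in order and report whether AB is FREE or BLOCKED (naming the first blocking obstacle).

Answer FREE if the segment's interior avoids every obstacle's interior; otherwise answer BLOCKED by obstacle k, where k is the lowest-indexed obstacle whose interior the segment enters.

FREE

Obstacle 1 [(13,18) (14,0) (16,3) (22,24) (15,20)]:
  edge (13,18)–(14,0): clear
  edge (14,0)–(16,3): clear
  edge (16,3)–(22,24): clear
  edge (22,24)–(15,20): clear
  edge (15,20)–(13,18): clear
  midpoint (17/2,14) outside
  → clear
Obstacle 2 [(1,21) (2,0) (10,24)]:
  edge (1,21)–(2,0): clear
  edge (2,0)–(10,24): clear
  edge (10,24)–(1,21): clear
  midpoint (17/2,14) outside
  → clear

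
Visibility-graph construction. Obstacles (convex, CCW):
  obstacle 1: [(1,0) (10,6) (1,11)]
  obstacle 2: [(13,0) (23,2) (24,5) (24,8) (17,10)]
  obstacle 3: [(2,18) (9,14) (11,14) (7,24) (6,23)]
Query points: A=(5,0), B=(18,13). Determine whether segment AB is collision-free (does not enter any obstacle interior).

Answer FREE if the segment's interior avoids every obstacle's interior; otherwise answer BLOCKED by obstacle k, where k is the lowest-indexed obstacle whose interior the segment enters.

Obstacle 1 [(1,0) (10,6) (1,11)]:
  edge (1,0)–(10,6): clear
  edge (10,6)–(1,11): clear
  edge (1,11)–(1,0): clear
  midpoint (23/2,13/2) outside
  → clear
Obstacle 2 [(13,0) (23,2) (24,5) (24,8) (17,10)]:
  edge (13,0)–(23,2): clear
  edge (23,2)–(24,5): clear
  edge (24,5)–(24,8): clear
  edge (24,8)–(17,10): clear
  edge (17,10)–(13,0): clear
  midpoint (23/2,13/2) outside
  → clear
Obstacle 3 [(2,18) (9,14) (11,14) (7,24) (6,23)]:
  edge (2,18)–(9,14): clear
  edge (9,14)–(11,14): clear
  edge (11,14)–(7,24): clear
  edge (7,24)–(6,23): clear
  edge (6,23)–(2,18): clear
  midpoint (23/2,13/2) outside
  → clear

FREE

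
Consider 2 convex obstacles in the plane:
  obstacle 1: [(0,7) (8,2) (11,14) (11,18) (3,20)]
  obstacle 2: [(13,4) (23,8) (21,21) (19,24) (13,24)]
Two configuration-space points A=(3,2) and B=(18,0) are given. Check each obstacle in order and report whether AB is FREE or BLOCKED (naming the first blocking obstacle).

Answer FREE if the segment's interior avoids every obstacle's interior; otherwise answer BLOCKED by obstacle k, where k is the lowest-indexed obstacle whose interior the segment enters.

Obstacle 1 [(0,7) (8,2) (11,14) (11,18) (3,20)]:
  edge (0,7)–(8,2): clear
  edge (8,2)–(11,14): clear
  edge (11,14)–(11,18): clear
  edge (11,18)–(3,20): clear
  edge (3,20)–(0,7): clear
  midpoint (21/2,1) outside
  → clear
Obstacle 2 [(13,4) (23,8) (21,21) (19,24) (13,24)]:
  edge (13,4)–(23,8): clear
  edge (23,8)–(21,21): clear
  edge (21,21)–(19,24): clear
  edge (19,24)–(13,24): clear
  edge (13,24)–(13,4): clear
  midpoint (21/2,1) outside
  → clear

FREE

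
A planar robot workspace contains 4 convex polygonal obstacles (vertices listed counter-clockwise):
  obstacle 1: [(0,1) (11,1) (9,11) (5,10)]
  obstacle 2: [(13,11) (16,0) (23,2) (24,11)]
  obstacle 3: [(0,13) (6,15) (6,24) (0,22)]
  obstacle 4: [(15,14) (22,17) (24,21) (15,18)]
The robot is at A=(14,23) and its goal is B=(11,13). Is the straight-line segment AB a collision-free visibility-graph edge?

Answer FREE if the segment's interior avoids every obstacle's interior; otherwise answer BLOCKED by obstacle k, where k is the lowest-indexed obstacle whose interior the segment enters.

FREE

Obstacle 1 [(0,1) (11,1) (9,11) (5,10)]:
  edge (0,1)–(11,1): clear
  edge (11,1)–(9,11): clear
  edge (9,11)–(5,10): clear
  edge (5,10)–(0,1): clear
  midpoint (25/2,18) outside
  → clear
Obstacle 2 [(13,11) (16,0) (23,2) (24,11)]:
  edge (13,11)–(16,0): clear
  edge (16,0)–(23,2): clear
  edge (23,2)–(24,11): clear
  edge (24,11)–(13,11): clear
  midpoint (25/2,18) outside
  → clear
Obstacle 3 [(0,13) (6,15) (6,24) (0,22)]:
  edge (0,13)–(6,15): clear
  edge (6,15)–(6,24): clear
  edge (6,24)–(0,22): clear
  edge (0,22)–(0,13): clear
  midpoint (25/2,18) outside
  → clear
Obstacle 4 [(15,14) (22,17) (24,21) (15,18)]:
  edge (15,14)–(22,17): clear
  edge (22,17)–(24,21): clear
  edge (24,21)–(15,18): clear
  edge (15,18)–(15,14): clear
  midpoint (25/2,18) outside
  → clear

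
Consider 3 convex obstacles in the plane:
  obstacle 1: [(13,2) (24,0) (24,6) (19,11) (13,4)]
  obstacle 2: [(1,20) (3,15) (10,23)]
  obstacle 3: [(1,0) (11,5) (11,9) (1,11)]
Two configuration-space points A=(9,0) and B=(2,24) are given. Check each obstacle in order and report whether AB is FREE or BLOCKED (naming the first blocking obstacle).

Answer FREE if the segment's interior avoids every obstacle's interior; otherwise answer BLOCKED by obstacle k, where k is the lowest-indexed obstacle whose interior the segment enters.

Obstacle 1 [(13,2) (24,0) (24,6) (19,11) (13,4)]:
  edge (13,2)–(24,0): clear
  edge (24,0)–(24,6): clear
  edge (24,6)–(19,11): clear
  edge (19,11)–(13,4): clear
  edge (13,4)–(13,2): clear
  midpoint (11/2,12) outside
  → clear
Obstacle 2 [(1,20) (3,15) (10,23)]:
  edge (1,20)–(3,15): clear
  edge (3,15)–(10,23): crosses AB
  edge (10,23)–(1,20): crosses AB
  → BLOCKED
Obstacle 3 [(1,0) (11,5) (11,9) (1,11)]:
  edge (1,0)–(11,5): crosses AB
  edge (11,5)–(11,9): clear
  edge (11,9)–(1,11): crosses AB
  edge (1,11)–(1,0): clear
  → BLOCKED

BLOCKED by obstacle 2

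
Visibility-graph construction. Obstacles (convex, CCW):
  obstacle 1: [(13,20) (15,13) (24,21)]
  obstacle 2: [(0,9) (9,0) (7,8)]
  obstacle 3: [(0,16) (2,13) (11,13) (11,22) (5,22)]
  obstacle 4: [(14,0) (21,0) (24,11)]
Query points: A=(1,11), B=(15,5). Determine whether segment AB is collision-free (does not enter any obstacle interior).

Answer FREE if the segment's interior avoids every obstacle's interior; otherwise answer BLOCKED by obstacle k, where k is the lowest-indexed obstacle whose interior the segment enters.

FREE

Obstacle 1 [(13,20) (15,13) (24,21)]:
  edge (13,20)–(15,13): clear
  edge (15,13)–(24,21): clear
  edge (24,21)–(13,20): clear
  midpoint (8,8) outside
  → clear
Obstacle 2 [(0,9) (9,0) (7,8)]:
  edge (0,9)–(9,0): clear
  edge (9,0)–(7,8): clear
  edge (7,8)–(0,9): clear
  midpoint (8,8) outside
  → clear
Obstacle 3 [(0,16) (2,13) (11,13) (11,22) (5,22)]:
  edge (0,16)–(2,13): clear
  edge (2,13)–(11,13): clear
  edge (11,13)–(11,22): clear
  edge (11,22)–(5,22): clear
  edge (5,22)–(0,16): clear
  midpoint (8,8) outside
  → clear
Obstacle 4 [(14,0) (21,0) (24,11)]:
  edge (14,0)–(21,0): clear
  edge (21,0)–(24,11): clear
  edge (24,11)–(14,0): clear
  midpoint (8,8) outside
  → clear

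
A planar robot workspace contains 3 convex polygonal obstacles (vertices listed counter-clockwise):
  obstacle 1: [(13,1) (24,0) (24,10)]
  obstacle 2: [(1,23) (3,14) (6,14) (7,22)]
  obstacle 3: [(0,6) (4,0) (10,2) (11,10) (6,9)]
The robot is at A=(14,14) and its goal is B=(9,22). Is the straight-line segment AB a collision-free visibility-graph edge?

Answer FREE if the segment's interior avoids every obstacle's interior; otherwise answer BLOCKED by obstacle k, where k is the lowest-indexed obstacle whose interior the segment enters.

FREE

Obstacle 1 [(13,1) (24,0) (24,10)]:
  edge (13,1)–(24,0): clear
  edge (24,0)–(24,10): clear
  edge (24,10)–(13,1): clear
  midpoint (23/2,18) outside
  → clear
Obstacle 2 [(1,23) (3,14) (6,14) (7,22)]:
  edge (1,23)–(3,14): clear
  edge (3,14)–(6,14): clear
  edge (6,14)–(7,22): clear
  edge (7,22)–(1,23): clear
  midpoint (23/2,18) outside
  → clear
Obstacle 3 [(0,6) (4,0) (10,2) (11,10) (6,9)]:
  edge (0,6)–(4,0): clear
  edge (4,0)–(10,2): clear
  edge (10,2)–(11,10): clear
  edge (11,10)–(6,9): clear
  edge (6,9)–(0,6): clear
  midpoint (23/2,18) outside
  → clear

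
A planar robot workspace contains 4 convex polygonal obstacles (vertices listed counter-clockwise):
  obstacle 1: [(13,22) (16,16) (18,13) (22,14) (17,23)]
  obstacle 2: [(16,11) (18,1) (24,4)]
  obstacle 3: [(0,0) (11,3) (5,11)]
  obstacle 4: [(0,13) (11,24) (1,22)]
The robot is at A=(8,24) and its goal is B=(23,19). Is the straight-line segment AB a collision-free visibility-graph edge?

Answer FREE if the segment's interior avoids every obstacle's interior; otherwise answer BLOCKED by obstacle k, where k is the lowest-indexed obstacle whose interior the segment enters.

Obstacle 1 [(13,22) (16,16) (18,13) (22,14) (17,23)]:
  edge (13,22)–(16,16): clear
  edge (16,16)–(18,13): clear
  edge (18,13)–(22,14): clear
  edge (22,14)–(17,23): crosses AB
  edge (17,23)–(13,22): crosses AB
  → BLOCKED
Obstacle 2 [(16,11) (18,1) (24,4)]:
  edge (16,11)–(18,1): clear
  edge (18,1)–(24,4): clear
  edge (24,4)–(16,11): clear
  midpoint (31/2,43/2) outside
  → clear
Obstacle 3 [(0,0) (11,3) (5,11)]:
  edge (0,0)–(11,3): clear
  edge (11,3)–(5,11): clear
  edge (5,11)–(0,0): clear
  midpoint (31/2,43/2) outside
  → clear
Obstacle 4 [(0,13) (11,24) (1,22)]:
  edge (0,13)–(11,24): crosses AB
  edge (11,24)–(1,22): crosses AB
  edge (1,22)–(0,13): clear
  → BLOCKED

BLOCKED by obstacle 1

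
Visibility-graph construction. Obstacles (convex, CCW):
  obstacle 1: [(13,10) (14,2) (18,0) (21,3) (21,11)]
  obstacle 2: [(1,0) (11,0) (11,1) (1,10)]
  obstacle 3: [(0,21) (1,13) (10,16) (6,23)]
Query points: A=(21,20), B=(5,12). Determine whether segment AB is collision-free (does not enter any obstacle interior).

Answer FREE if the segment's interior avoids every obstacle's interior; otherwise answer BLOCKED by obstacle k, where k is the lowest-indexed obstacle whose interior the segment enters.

Obstacle 1 [(13,10) (14,2) (18,0) (21,3) (21,11)]:
  edge (13,10)–(14,2): clear
  edge (14,2)–(18,0): clear
  edge (18,0)–(21,3): clear
  edge (21,3)–(21,11): clear
  edge (21,11)–(13,10): clear
  midpoint (13,16) outside
  → clear
Obstacle 2 [(1,0) (11,0) (11,1) (1,10)]:
  edge (1,0)–(11,0): clear
  edge (11,0)–(11,1): clear
  edge (11,1)–(1,10): clear
  edge (1,10)–(1,0): clear
  midpoint (13,16) outside
  → clear
Obstacle 3 [(0,21) (1,13) (10,16) (6,23)]:
  edge (0,21)–(1,13): clear
  edge (1,13)–(10,16): clear
  edge (10,16)–(6,23): clear
  edge (6,23)–(0,21): clear
  midpoint (13,16) outside
  → clear

FREE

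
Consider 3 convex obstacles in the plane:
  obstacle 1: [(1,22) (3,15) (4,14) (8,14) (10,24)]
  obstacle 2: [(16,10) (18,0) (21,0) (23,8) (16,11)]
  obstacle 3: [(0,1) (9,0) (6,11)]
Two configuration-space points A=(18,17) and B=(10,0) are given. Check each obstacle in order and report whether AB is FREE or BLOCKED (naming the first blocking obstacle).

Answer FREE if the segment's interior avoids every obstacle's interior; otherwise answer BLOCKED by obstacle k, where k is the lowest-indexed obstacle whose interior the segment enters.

FREE

Obstacle 1 [(1,22) (3,15) (4,14) (8,14) (10,24)]:
  edge (1,22)–(3,15): clear
  edge (3,15)–(4,14): clear
  edge (4,14)–(8,14): clear
  edge (8,14)–(10,24): clear
  edge (10,24)–(1,22): clear
  midpoint (14,17/2) outside
  → clear
Obstacle 2 [(16,10) (18,0) (21,0) (23,8) (16,11)]:
  edge (16,10)–(18,0): clear
  edge (18,0)–(21,0): clear
  edge (21,0)–(23,8): clear
  edge (23,8)–(16,11): clear
  edge (16,11)–(16,10): clear
  midpoint (14,17/2) outside
  → clear
Obstacle 3 [(0,1) (9,0) (6,11)]:
  edge (0,1)–(9,0): clear
  edge (9,0)–(6,11): clear
  edge (6,11)–(0,1): clear
  midpoint (14,17/2) outside
  → clear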